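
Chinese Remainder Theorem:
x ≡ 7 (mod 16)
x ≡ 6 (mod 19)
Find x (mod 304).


M = 16*19 = 304
M1 = M/16 = 19, M2 = M/19 = 16
M1^(-1) mod 16 = 11, M2^(-1) mod 19 = 6
x = 7*19*11 + 6*16*6 = 2039
2039 mod 304 = 215
Check: 215 mod 16 = 7 ✓, 215 mod 19 = 6 ✓

x ≡ 215 (mod 304)


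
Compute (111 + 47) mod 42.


111 + 47 = 158
158 mod 42 = 32


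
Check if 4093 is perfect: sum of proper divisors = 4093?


Proper divisors of 4093: 1
Sum = 1 = 1

No, 4093 is not perfect (1 ≠ 4093)


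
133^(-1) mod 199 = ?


Use the extended Euclidean algorithm on (199, 133); each row r = 199*s + 133*t:
r=199, s=1, t=0
r=133, s=0, t=1
q=1: r=66, s=1, t=-1   [199*(1) + 133*(-1) = 66]
q=2: r=1, s=-2, t=3   [199*(-2) + 133*(3) = 1]
q=66: r=0, s=133, t=-199   [199*(133) + 133*(-199) = 0]
GCD = 1 with t = 3, so 133*(3) ≡ 1 (mod 199)
Inverse = 3 mod 199 = 3
Check: 133 * 3 = 399 ≡ 1 (mod 199)

133^(-1) ≡ 3 (mod 199)


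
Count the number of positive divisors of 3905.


3905 = 5^1 × 11^1 × 71^1
d(3905) = (1+1) × (1+1) × (1+1) = 8

8 divisors


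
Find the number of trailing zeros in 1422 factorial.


floor(1422/5) = 284
floor(1422/25) = 56
floor(1422/125) = 11
floor(1422/625) = 2
Total = 353

353 trailing zeros


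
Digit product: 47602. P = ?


4 × 7 × 6 × 0 × 2 = 0


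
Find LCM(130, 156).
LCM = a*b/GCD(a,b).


GCD(130, 156) = 26
LCM = 130*156/26 = 20280/26 = 780

LCM = 780


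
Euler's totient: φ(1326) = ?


1326 = 2 × 3 × 13 × 17
Prime factors: 2, 3, 13, 17
φ(1326) = 1326 × (1-1/2) × (1-1/3) × (1-1/13) × (1-1/17)
= 1326 × 1/2 × 2/3 × 12/13 × 16/17 = 384

φ(1326) = 384


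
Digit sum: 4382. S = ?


4 + 3 + 8 + 2 = 17


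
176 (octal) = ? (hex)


176 (base 8) = 126 (decimal)
126 (decimal) = 7E (base 16)


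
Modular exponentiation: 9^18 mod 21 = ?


9^1 mod 21 = 9
9^2 mod 21 = 18
9^3 mod 21 = 15
9^4 mod 21 = 9
9^5 mod 21 = 18
9^6 mod 21 = 15
9^7 mod 21 = 9
9^8 mod 21 = 18
9^9 mod 21 = 15
9^10 mod 21 = 9
9^11 mod 21 = 18
9^12 mod 21 = 15
9^13 mod 21 = 9
9^14 mod 21 = 18
9^15 mod 21 = 15
9^16 mod 21 = 9
9^17 mod 21 = 18
9^18 mod 21 = 15


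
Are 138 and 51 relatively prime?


Euclidean algorithm:
138 = 2 * 51 + 36
51 = 1 * 36 + 15
36 = 2 * 15 + 6
15 = 2 * 6 + 3
6 = 2 * 3 + 0
GCD(138, 51) = 3

No, not coprime (GCD = 3)


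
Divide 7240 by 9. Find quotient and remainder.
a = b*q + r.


7240 = 9 * 804 + 4
Check: 7236 + 4 = 7240

q = 804, r = 4


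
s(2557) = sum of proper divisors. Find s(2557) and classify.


Proper divisors: 1
Sum = 1 = 1
1 < 2557 → deficient

s(2557) = 1 (deficient)


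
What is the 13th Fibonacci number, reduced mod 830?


F(k) mod 830 for k=1..13:
1, 1, 2, 3, 5, 8, 13, 21, 34, 55, 89, 144, 233
F(13) mod 830 = 233


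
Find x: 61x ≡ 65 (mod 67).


GCD(61, 67) = 1, unique solution
a^(-1) mod 67 = 11
x = 11 * 65 mod 67 = 45

x ≡ 45 (mod 67)


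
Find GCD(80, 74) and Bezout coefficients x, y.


Tabular extended Euclidean (each row: r = 80*s + 74*t):
r=80, s=1, t=0
r=74, s=0, t=1
q=1: r=6, s=1, t=-1   [80*(1) + 74*(-1) = 6]
q=12: r=2, s=-12, t=13   [80*(-12) + 74*(13) = 2]
q=3: r=0, s=37, t=-40   [80*(37) + 74*(-40) = 0]
GCD = 2; from the row with r=2: x=-12, y=13
Check: 80*(-12) + 74*(13) = -960 + 962 = 2

GCD = 2, x = -12, y = 13


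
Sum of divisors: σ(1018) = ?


Divisors of 1018: 1, 2, 509, 1018
Sum = 1 + 2 + 509 + 1018 = 1530

σ(1018) = 1530


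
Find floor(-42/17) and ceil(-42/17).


-42/17 = -2.4706
floor = -3
ceil = -2

floor = -3, ceil = -2


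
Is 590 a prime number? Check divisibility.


590 / 2 = 295 (exact division)
590 is NOT prime.

No, 590 is not prime


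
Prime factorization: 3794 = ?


3794 / 2 = 1897
1897 / 7 = 271
271 / 271 = 1
3794 = 2 × 7 × 271


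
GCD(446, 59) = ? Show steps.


446 = 7 * 59 + 33
59 = 1 * 33 + 26
33 = 1 * 26 + 7
26 = 3 * 7 + 5
7 = 1 * 5 + 2
5 = 2 * 2 + 1
2 = 2 * 1 + 0
GCD = 1


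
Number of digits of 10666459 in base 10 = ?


10666459 has 8 digits in base 10
floor(log10(10666459)) + 1 = floor(7.0280) + 1 = 8

8 digits (base 10)


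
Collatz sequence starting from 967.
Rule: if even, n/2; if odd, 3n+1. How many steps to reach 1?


967 → 2902 → 1451 → 4354 → 2177 → 6532 → 3266 → 1633 → 4900 → 2450 → 1225 → 3676 → 1838 → 919 → 2758 → 1379 → 4138 → 2069 → 6208 → 3104 → 1552 → 776 → 388 → 194 → 97 → 292 → 146 → 73 → 220 → 110 → 55 → 166 → 83 → 250 → 125 → 376 → 188 → 94 → 47 → 142 → 71 → 214 → 107 → 322 → 161 → 484 → 242 → 121 → 364 → 182 → 91 → 274 → 137 → 412 → 206 → 103 → 310 → 155 → 466 → 233 → 700 → 350 → 175 → 526 → 263 → 790 → 395 → 1186 → 593 → 1780 → 890 → 445 → 1336 → 668 → 334 → 167 → 502 → 251 → 754 → 377 → 1132 → 566 → 283 → 850 → 425 → 1276 → 638 → 319 → 958 → 479 → 1438 → 719 → 2158 → 1079 → 3238 → 1619 → 4858 → 2429 → 7288 → 3644 → 1822 → 911 → 2734 → 1367 → 4102 → 2051 → 6154 → 3077 → 9232 → 4616 → 2308 → 1154 → 577 → 1732 → 866 → 433 → 1300 → 650 → 325 → 976 → 488 → 244 → 122 → 61 → 184 → 92 → 46 → 23 → 70 → 35 → 106 → 53 → 160 → 80 → 40 → 20 → 10 → 5 → 16 → 8 → 4 → 2 → 1
Total steps = 142

142 steps


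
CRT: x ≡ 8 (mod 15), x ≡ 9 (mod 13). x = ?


M = 15*13 = 195
M1 = M/15 = 13, M2 = M/13 = 15
M1^(-1) mod 15 = 7, M2^(-1) mod 13 = 7
x = 8*13*7 + 9*15*7 = 1673
1673 mod 195 = 113
Check: 113 mod 15 = 8 ✓, 113 mod 13 = 9 ✓

x ≡ 113 (mod 195)


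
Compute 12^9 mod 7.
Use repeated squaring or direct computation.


12^1 mod 7 = 5
12^2 mod 7 = 4
12^3 mod 7 = 6
12^4 mod 7 = 2
12^5 mod 7 = 3
12^6 mod 7 = 1
12^7 mod 7 = 5
12^8 mod 7 = 4
12^9 mod 7 = 6


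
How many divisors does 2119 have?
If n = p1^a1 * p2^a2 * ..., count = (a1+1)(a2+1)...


2119 = 13^1 × 163^1
d(2119) = (1+1) × (1+1) = 4

4 divisors


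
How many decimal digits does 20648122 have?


20648122 has 8 digits in base 10
floor(log10(20648122)) + 1 = floor(7.3149) + 1 = 8

8 digits (base 10)


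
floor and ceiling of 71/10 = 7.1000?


71/10 = 7.1000
floor = 7
ceil = 8

floor = 7, ceil = 8


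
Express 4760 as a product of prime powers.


4760 / 2 = 2380
2380 / 2 = 1190
1190 / 2 = 595
595 / 5 = 119
119 / 7 = 17
17 / 17 = 1
4760 = 2^3 × 5 × 7 × 17


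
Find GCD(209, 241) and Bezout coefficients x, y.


Tabular extended Euclidean (each row: r = 209*s + 241*t):
r=209, s=1, t=0
r=241, s=0, t=1
q=0: r=209, s=1, t=0   [209*(1) + 241*(0) = 209]
q=1: r=32, s=-1, t=1   [209*(-1) + 241*(1) = 32]
q=6: r=17, s=7, t=-6   [209*(7) + 241*(-6) = 17]
q=1: r=15, s=-8, t=7   [209*(-8) + 241*(7) = 15]
q=1: r=2, s=15, t=-13   [209*(15) + 241*(-13) = 2]
q=7: r=1, s=-113, t=98   [209*(-113) + 241*(98) = 1]
q=2: r=0, s=241, t=-209   [209*(241) + 241*(-209) = 0]
GCD = 1; from the row with r=1: x=-113, y=98
Check: 209*(-113) + 241*(98) = -23617 + 23618 = 1

GCD = 1, x = -113, y = 98


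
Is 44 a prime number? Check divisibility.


44 / 2 = 22 (exact division)
44 is NOT prime.

No, 44 is not prime


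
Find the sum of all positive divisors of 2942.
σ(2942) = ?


Divisors of 2942: 1, 2, 1471, 2942
Sum = 1 + 2 + 1471 + 2942 = 4416

σ(2942) = 4416


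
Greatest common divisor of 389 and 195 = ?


389 = 1 * 195 + 194
195 = 1 * 194 + 1
194 = 194 * 1 + 0
GCD = 1


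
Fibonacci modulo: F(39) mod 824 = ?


F(k) mod 824 for k=1..39:
1, 1, 2, 3, 5, 8, 13, 21, 34, 55, 89, 144, 233, 377, 610, 163, 773, 112, 61, 173, 234, 407, 641, 224, 41, 265, 306, 571, 53, 624, 677, 477, 330, 807, 313, 296, 609, 81, 690
F(39) mod 824 = 690


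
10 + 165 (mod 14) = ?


10 + 165 = 175
175 mod 14 = 7


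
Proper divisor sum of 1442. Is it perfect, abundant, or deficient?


Proper divisors: 1, 2, 7, 14, 103, 206, 721
Sum = 1 + 2 + 7 + 14 + 103 + 206 + 721 = 1054
1054 < 1442 → deficient

s(1442) = 1054 (deficient)


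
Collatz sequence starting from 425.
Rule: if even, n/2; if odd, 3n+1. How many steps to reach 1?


425 → 1276 → 638 → 319 → 958 → 479 → 1438 → 719 → 2158 → 1079 → 3238 → 1619 → 4858 → 2429 → 7288 → 3644 → 1822 → 911 → 2734 → 1367 → 4102 → 2051 → 6154 → 3077 → 9232 → 4616 → 2308 → 1154 → 577 → 1732 → 866 → 433 → 1300 → 650 → 325 → 976 → 488 → 244 → 122 → 61 → 184 → 92 → 46 → 23 → 70 → 35 → 106 → 53 → 160 → 80 → 40 → 20 → 10 → 5 → 16 → 8 → 4 → 2 → 1
Total steps = 58

58 steps


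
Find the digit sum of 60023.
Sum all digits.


6 + 0 + 0 + 2 + 3 = 11


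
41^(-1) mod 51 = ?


Use the extended Euclidean algorithm on (51, 41); each row r = 51*s + 41*t:
r=51, s=1, t=0
r=41, s=0, t=1
q=1: r=10, s=1, t=-1   [51*(1) + 41*(-1) = 10]
q=4: r=1, s=-4, t=5   [51*(-4) + 41*(5) = 1]
q=10: r=0, s=41, t=-51   [51*(41) + 41*(-51) = 0]
GCD = 1 with t = 5, so 41*(5) ≡ 1 (mod 51)
Inverse = 5 mod 51 = 5
Check: 41 * 5 = 205 ≡ 1 (mod 51)

41^(-1) ≡ 5 (mod 51)


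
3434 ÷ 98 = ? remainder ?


3434 = 98 * 35 + 4
Check: 3430 + 4 = 3434

q = 35, r = 4


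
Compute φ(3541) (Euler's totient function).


3541 = 3541
Prime factors: 3541
φ(3541) = 3541 × (1-1/3541)
= 3541 × 3540/3541 = 3540

φ(3541) = 3540


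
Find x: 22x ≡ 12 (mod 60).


GCD(22, 60) = 2 divides 12
Divide: 11x ≡ 6 (mod 30)
x ≡ 6 (mod 30)


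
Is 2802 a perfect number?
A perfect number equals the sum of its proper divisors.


Proper divisors of 2802: 1, 2, 3, 6, 467, 934, 1401
Sum = 1 + 2 + 3 + 6 + 467 + 934 + 1401 = 2814

No, 2802 is not perfect (2814 ≠ 2802)


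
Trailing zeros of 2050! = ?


floor(2050/5) = 410
floor(2050/25) = 82
floor(2050/125) = 16
floor(2050/625) = 3
Total = 511

511 trailing zeros


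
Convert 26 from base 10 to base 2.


26 (base 10) = 26 (decimal)
26 (decimal) = 11010 (base 2)


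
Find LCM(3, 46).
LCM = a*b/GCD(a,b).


GCD(3, 46) = 1
LCM = 3*46/1 = 138/1 = 138

LCM = 138


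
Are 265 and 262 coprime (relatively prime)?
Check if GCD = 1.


Euclidean algorithm:
265 = 1 * 262 + 3
262 = 87 * 3 + 1
3 = 3 * 1 + 0
GCD(265, 262) = 1

Yes, coprime (GCD = 1)


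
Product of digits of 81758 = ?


8 × 1 × 7 × 5 × 8 = 2240


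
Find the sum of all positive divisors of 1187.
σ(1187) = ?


Divisors of 1187: 1, 1187
Sum = 1 + 1187 = 1188

σ(1187) = 1188


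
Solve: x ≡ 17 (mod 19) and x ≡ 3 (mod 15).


M = 19*15 = 285
M1 = M/19 = 15, M2 = M/15 = 19
M1^(-1) mod 19 = 14, M2^(-1) mod 15 = 4
x = 17*15*14 + 3*19*4 = 3798
3798 mod 285 = 93
Check: 93 mod 19 = 17 ✓, 93 mod 15 = 3 ✓

x ≡ 93 (mod 285)


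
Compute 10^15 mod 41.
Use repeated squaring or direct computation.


10^1 mod 41 = 10
10^2 mod 41 = 18
10^3 mod 41 = 16
10^4 mod 41 = 37
10^5 mod 41 = 1
10^6 mod 41 = 10
10^7 mod 41 = 18
10^8 mod 41 = 16
10^9 mod 41 = 37
10^10 mod 41 = 1
10^11 mod 41 = 10
10^12 mod 41 = 18
10^13 mod 41 = 16
10^14 mod 41 = 37
10^15 mod 41 = 1


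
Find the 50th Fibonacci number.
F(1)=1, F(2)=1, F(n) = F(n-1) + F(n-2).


Sequence: 1, 1, 2, 3, 5, 8, 13, 21, 34, 55, 89, 144, 233, 377, 610, 987, 1597, 2584, 4181, 6765, 10946, 17711, 28657, 46368, 75025, 121393, 196418, 317811, 514229, 832040, 1346269, 2178309, 3524578, 5702887, 9227465, 14930352, 24157817, 39088169, 63245986, 102334155, 165580141, 267914296, 433494437, 701408733, 1134903170, 1836311903, 2971215073, 4807526976, 7778742049, 12586269025
F(50) = 12586269025


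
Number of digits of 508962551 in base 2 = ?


508962551 in base 2 = 11110010101100010011011110111
Number of digits = 29

29 digits (base 2)


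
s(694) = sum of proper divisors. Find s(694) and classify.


Proper divisors: 1, 2, 347
Sum = 1 + 2 + 347 = 350
350 < 694 → deficient

s(694) = 350 (deficient)


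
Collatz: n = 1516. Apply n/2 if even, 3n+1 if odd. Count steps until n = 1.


1516 → 758 → 379 → 1138 → 569 → 1708 → 854 → 427 → 1282 → 641 → 1924 → 962 → 481 → 1444 → 722 → 361 → 1084 → 542 → 271 → 814 → 407 → 1222 → 611 → 1834 → 917 → 2752 → 1376 → 688 → 344 → 172 → 86 → 43 → 130 → 65 → 196 → 98 → 49 → 148 → 74 → 37 → 112 → 56 → 28 → 14 → 7 → 22 → 11 → 34 → 17 → 52 → 26 → 13 → 40 → 20 → 10 → 5 → 16 → 8 → 4 → 2 → 1
Total steps = 60

60 steps


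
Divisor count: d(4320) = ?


4320 = 2^5 × 3^3 × 5^1
d(4320) = (5+1) × (3+1) × (1+1) = 48

48 divisors


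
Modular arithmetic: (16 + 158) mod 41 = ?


16 + 158 = 174
174 mod 41 = 10


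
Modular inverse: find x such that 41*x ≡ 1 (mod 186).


Use the extended Euclidean algorithm on (186, 41); each row r = 186*s + 41*t:
r=186, s=1, t=0
r=41, s=0, t=1
q=4: r=22, s=1, t=-4   [186*(1) + 41*(-4) = 22]
q=1: r=19, s=-1, t=5   [186*(-1) + 41*(5) = 19]
q=1: r=3, s=2, t=-9   [186*(2) + 41*(-9) = 3]
q=6: r=1, s=-13, t=59   [186*(-13) + 41*(59) = 1]
q=3: r=0, s=41, t=-186   [186*(41) + 41*(-186) = 0]
GCD = 1 with t = 59, so 41*(59) ≡ 1 (mod 186)
Inverse = 59 mod 186 = 59
Check: 41 * 59 = 2419 ≡ 1 (mod 186)

41^(-1) ≡ 59 (mod 186)


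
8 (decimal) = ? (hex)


8 (base 10) = 8 (decimal)
8 (decimal) = 8 (base 16)


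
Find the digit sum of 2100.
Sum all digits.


2 + 1 + 0 + 0 = 3


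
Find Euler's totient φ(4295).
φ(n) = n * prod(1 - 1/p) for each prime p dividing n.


4295 = 5 × 859
Prime factors: 5, 859
φ(4295) = 4295 × (1-1/5) × (1-1/859)
= 4295 × 4/5 × 858/859 = 3432

φ(4295) = 3432


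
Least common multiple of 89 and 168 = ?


GCD(89, 168) = 1
LCM = 89*168/1 = 14952/1 = 14952

LCM = 14952


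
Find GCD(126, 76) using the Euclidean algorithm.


126 = 1 * 76 + 50
76 = 1 * 50 + 26
50 = 1 * 26 + 24
26 = 1 * 24 + 2
24 = 12 * 2 + 0
GCD = 2


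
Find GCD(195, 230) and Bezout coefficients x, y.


Tabular extended Euclidean (each row: r = 195*s + 230*t):
r=195, s=1, t=0
r=230, s=0, t=1
q=0: r=195, s=1, t=0   [195*(1) + 230*(0) = 195]
q=1: r=35, s=-1, t=1   [195*(-1) + 230*(1) = 35]
q=5: r=20, s=6, t=-5   [195*(6) + 230*(-5) = 20]
q=1: r=15, s=-7, t=6   [195*(-7) + 230*(6) = 15]
q=1: r=5, s=13, t=-11   [195*(13) + 230*(-11) = 5]
q=3: r=0, s=-46, t=39   [195*(-46) + 230*(39) = 0]
GCD = 5; from the row with r=5: x=13, y=-11
Check: 195*(13) + 230*(-11) = 2535 - 2530 = 5

GCD = 5, x = 13, y = -11


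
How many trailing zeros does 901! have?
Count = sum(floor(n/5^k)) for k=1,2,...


floor(901/5) = 180
floor(901/25) = 36
floor(901/125) = 7
floor(901/625) = 1
Total = 224

224 trailing zeros


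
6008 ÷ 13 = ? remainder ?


6008 = 13 * 462 + 2
Check: 6006 + 2 = 6008

q = 462, r = 2


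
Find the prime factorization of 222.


222 / 2 = 111
111 / 3 = 37
37 / 37 = 1
222 = 2 × 3 × 37


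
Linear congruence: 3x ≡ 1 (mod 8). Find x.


GCD(3, 8) = 1, unique solution
a^(-1) mod 8 = 3
x = 3 * 1 mod 8 = 3

x ≡ 3 (mod 8)


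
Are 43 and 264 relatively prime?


Euclidean algorithm:
264 = 6 * 43 + 6
43 = 7 * 6 + 1
6 = 6 * 1 + 0
GCD(43, 264) = 1

Yes, coprime (GCD = 1)


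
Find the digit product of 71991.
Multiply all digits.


7 × 1 × 9 × 9 × 1 = 567


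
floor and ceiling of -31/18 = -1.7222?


-31/18 = -1.7222
floor = -2
ceil = -1

floor = -2, ceil = -1


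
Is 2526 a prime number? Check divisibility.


2526 / 2 = 1263 (exact division)
2526 is NOT prime.

No, 2526 is not prime


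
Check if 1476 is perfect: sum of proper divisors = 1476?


Proper divisors of 1476: 1, 2, 3, 4, 6, 9, 12, 18, 36, 41, 82, 123, 164, 246, 369, 492, 738
Sum = 1 + 2 + 3 + 4 + 6 + 9 + 12 + 18 + 36 + 41 + 82 + 123 + 164 + 246 + 369 + 492 + 738 = 2346

No, 1476 is not perfect (2346 ≠ 1476)


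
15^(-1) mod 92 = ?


Use the extended Euclidean algorithm on (92, 15); each row r = 92*s + 15*t:
r=92, s=1, t=0
r=15, s=0, t=1
q=6: r=2, s=1, t=-6   [92*(1) + 15*(-6) = 2]
q=7: r=1, s=-7, t=43   [92*(-7) + 15*(43) = 1]
q=2: r=0, s=15, t=-92   [92*(15) + 15*(-92) = 0]
GCD = 1 with t = 43, so 15*(43) ≡ 1 (mod 92)
Inverse = 43 mod 92 = 43
Check: 15 * 43 = 645 ≡ 1 (mod 92)

15^(-1) ≡ 43 (mod 92)


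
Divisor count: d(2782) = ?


2782 = 2^1 × 13^1 × 107^1
d(2782) = (1+1) × (1+1) × (1+1) = 8

8 divisors


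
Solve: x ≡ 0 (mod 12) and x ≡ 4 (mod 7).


M = 12*7 = 84
M1 = M/12 = 7, M2 = M/7 = 12
M1^(-1) mod 12 = 7, M2^(-1) mod 7 = 3
x = 0*7*7 + 4*12*3 = 144
144 mod 84 = 60
Check: 60 mod 12 = 0 ✓, 60 mod 7 = 4 ✓

x ≡ 60 (mod 84)


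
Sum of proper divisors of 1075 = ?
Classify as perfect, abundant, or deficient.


Proper divisors: 1, 5, 25, 43, 215
Sum = 1 + 5 + 25 + 43 + 215 = 289
289 < 1075 → deficient

s(1075) = 289 (deficient)


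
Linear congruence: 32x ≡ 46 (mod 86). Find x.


GCD(32, 86) = 2 divides 46
Divide: 16x ≡ 23 (mod 43)
x ≡ 31 (mod 43)


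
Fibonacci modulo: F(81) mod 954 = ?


F(k) mod 954 for k=1..81:
1, 1, 2, 3, 5, 8, 13, 21, 34, 55, 89, 144, 233, 377, 610, 33, 643, 676, 365, 87, 452, 539, 37, 576, 613, 235, 848, 129, 23, 152, 175, 327, 502, 829, 377, 252, 629, 881, 556, 483, 85, 568, 653, 267, 920, 233, 199, 432, 631, 109, 740, 849, 635, 530, 211, 741, 952, 739, 737, 522, 305, 827, 178, 51, 229, 280, 509, 789, 344, 179, 523, 702, 271, 19, 290, 309, 599, 908, 553, 507, 106
F(81) mod 954 = 106


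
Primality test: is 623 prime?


623 / 7 = 89 (exact division)
623 is NOT prime.

No, 623 is not prime


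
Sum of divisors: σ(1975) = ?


Divisors of 1975: 1, 5, 25, 79, 395, 1975
Sum = 1 + 5 + 25 + 79 + 395 + 1975 = 2480

σ(1975) = 2480


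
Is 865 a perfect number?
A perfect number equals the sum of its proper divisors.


Proper divisors of 865: 1, 5, 173
Sum = 1 + 5 + 173 = 179

No, 865 is not perfect (179 ≠ 865)


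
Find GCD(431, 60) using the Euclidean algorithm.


431 = 7 * 60 + 11
60 = 5 * 11 + 5
11 = 2 * 5 + 1
5 = 5 * 1 + 0
GCD = 1


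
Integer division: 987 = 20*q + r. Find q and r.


987 = 20 * 49 + 7
Check: 980 + 7 = 987

q = 49, r = 7


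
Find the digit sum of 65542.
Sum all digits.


6 + 5 + 5 + 4 + 2 = 22


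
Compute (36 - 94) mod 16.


36 - 94 = -58
-58 mod 16 = 6


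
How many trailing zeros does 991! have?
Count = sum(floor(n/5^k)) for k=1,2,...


floor(991/5) = 198
floor(991/25) = 39
floor(991/125) = 7
floor(991/625) = 1
Total = 245

245 trailing zeros


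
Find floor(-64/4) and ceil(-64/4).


-64/4 = -16.0000
floor = -16
ceil = -16

floor = -16, ceil = -16


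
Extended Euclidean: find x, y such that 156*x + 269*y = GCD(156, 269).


Tabular extended Euclidean (each row: r = 156*s + 269*t):
r=156, s=1, t=0
r=269, s=0, t=1
q=0: r=156, s=1, t=0   [156*(1) + 269*(0) = 156]
q=1: r=113, s=-1, t=1   [156*(-1) + 269*(1) = 113]
q=1: r=43, s=2, t=-1   [156*(2) + 269*(-1) = 43]
q=2: r=27, s=-5, t=3   [156*(-5) + 269*(3) = 27]
q=1: r=16, s=7, t=-4   [156*(7) + 269*(-4) = 16]
q=1: r=11, s=-12, t=7   [156*(-12) + 269*(7) = 11]
q=1: r=5, s=19, t=-11   [156*(19) + 269*(-11) = 5]
q=2: r=1, s=-50, t=29   [156*(-50) + 269*(29) = 1]
q=5: r=0, s=269, t=-156   [156*(269) + 269*(-156) = 0]
GCD = 1; from the row with r=1: x=-50, y=29
Check: 156*(-50) + 269*(29) = -7800 + 7801 = 1

GCD = 1, x = -50, y = 29


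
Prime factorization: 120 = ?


120 / 2 = 60
60 / 2 = 30
30 / 2 = 15
15 / 3 = 5
5 / 5 = 1
120 = 2^3 × 3 × 5


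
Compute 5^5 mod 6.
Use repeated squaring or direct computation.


5^1 mod 6 = 5
5^2 mod 6 = 1
5^3 mod 6 = 5
5^4 mod 6 = 1
5^5 mod 6 = 5


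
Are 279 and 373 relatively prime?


Euclidean algorithm:
373 = 1 * 279 + 94
279 = 2 * 94 + 91
94 = 1 * 91 + 3
91 = 30 * 3 + 1
3 = 3 * 1 + 0
GCD(279, 373) = 1

Yes, coprime (GCD = 1)


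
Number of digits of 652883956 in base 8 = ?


652883956 in base 8 = 4672433764
Number of digits = 10

10 digits (base 8)


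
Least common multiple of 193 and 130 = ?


GCD(193, 130) = 1
LCM = 193*130/1 = 25090/1 = 25090

LCM = 25090


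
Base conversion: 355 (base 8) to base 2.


355 (base 8) = 237 (decimal)
237 (decimal) = 11101101 (base 2)


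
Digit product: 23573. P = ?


2 × 3 × 5 × 7 × 3 = 630


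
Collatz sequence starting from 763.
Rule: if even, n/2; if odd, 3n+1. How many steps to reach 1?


763 → 2290 → 1145 → 3436 → 1718 → 859 → 2578 → 1289 → 3868 → 1934 → 967 → 2902 → 1451 → 4354 → 2177 → 6532 → 3266 → 1633 → 4900 → 2450 → 1225 → 3676 → 1838 → 919 → 2758 → 1379 → 4138 → 2069 → 6208 → 3104 → 1552 → 776 → 388 → 194 → 97 → 292 → 146 → 73 → 220 → 110 → 55 → 166 → 83 → 250 → 125 → 376 → 188 → 94 → 47 → 142 → 71 → 214 → 107 → 322 → 161 → 484 → 242 → 121 → 364 → 182 → 91 → 274 → 137 → 412 → 206 → 103 → 310 → 155 → 466 → 233 → 700 → 350 → 175 → 526 → 263 → 790 → 395 → 1186 → 593 → 1780 → 890 → 445 → 1336 → 668 → 334 → 167 → 502 → 251 → 754 → 377 → 1132 → 566 → 283 → 850 → 425 → 1276 → 638 → 319 → 958 → 479 → 1438 → 719 → 2158 → 1079 → 3238 → 1619 → 4858 → 2429 → 7288 → 3644 → 1822 → 911 → 2734 → 1367 → 4102 → 2051 → 6154 → 3077 → 9232 → 4616 → 2308 → 1154 → 577 → 1732 → 866 → 433 → 1300 → 650 → 325 → 976 → 488 → 244 → 122 → 61 → 184 → 92 → 46 → 23 → 70 → 35 → 106 → 53 → 160 → 80 → 40 → 20 → 10 → 5 → 16 → 8 → 4 → 2 → 1
Total steps = 152

152 steps


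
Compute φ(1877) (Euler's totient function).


1877 = 1877
Prime factors: 1877
φ(1877) = 1877 × (1-1/1877)
= 1877 × 1876/1877 = 1876

φ(1877) = 1876


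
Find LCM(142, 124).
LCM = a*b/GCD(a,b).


GCD(142, 124) = 2
LCM = 142*124/2 = 17608/2 = 8804

LCM = 8804


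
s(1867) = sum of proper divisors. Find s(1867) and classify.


Proper divisors: 1
Sum = 1 = 1
1 < 1867 → deficient

s(1867) = 1 (deficient)


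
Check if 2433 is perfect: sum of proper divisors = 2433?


Proper divisors of 2433: 1, 3, 811
Sum = 1 + 3 + 811 = 815

No, 2433 is not perfect (815 ≠ 2433)


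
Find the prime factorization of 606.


606 / 2 = 303
303 / 3 = 101
101 / 101 = 1
606 = 2 × 3 × 101


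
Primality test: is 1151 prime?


Check divisors up to sqrt(1151) = 33.9264
No divisors found.
1151 is prime.

Yes, 1151 is prime


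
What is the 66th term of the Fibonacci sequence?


Sequence: 1, 1, 2, 3, 5, 8, 13, 21, 34, 55, 89, 144, 233, 377, 610, 987, 1597, 2584, 4181, 6765, 10946, 17711, 28657, 46368, 75025, 121393, 196418, 317811, 514229, 832040, 1346269, 2178309, 3524578, 5702887, 9227465, 14930352, 24157817, 39088169, 63245986, 102334155, 165580141, 267914296, 433494437, 701408733, 1134903170, 1836311903, 2971215073, 4807526976, 7778742049, 12586269025, 20365011074, 32951280099, 53316291173, 86267571272, 139583862445, 225851433717, 365435296162, 591286729879, 956722026041, 1548008755920, 2504730781961, 4052739537881, 6557470319842, 10610209857723, 17167680177565, 27777890035288
F(66) = 27777890035288


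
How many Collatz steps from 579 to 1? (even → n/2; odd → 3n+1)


579 → 1738 → 869 → 2608 → 1304 → 652 → 326 → 163 → 490 → 245 → 736 → 368 → 184 → 92 → 46 → 23 → 70 → 35 → 106 → 53 → 160 → 80 → 40 → 20 → 10 → 5 → 16 → 8 → 4 → 2 → 1
Total steps = 30

30 steps


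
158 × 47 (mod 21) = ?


158 × 47 = 7426
7426 mod 21 = 13


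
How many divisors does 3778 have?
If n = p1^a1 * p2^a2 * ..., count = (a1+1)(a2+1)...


3778 = 2^1 × 1889^1
d(3778) = (1+1) × (1+1) = 4

4 divisors


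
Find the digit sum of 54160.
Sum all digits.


5 + 4 + 1 + 6 + 0 = 16


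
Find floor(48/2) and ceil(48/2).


48/2 = 24.0000
floor = 24
ceil = 24

floor = 24, ceil = 24


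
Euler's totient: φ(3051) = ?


3051 = 3^3 × 113
Prime factors: 3, 113
φ(3051) = 3051 × (1-1/3) × (1-1/113)
= 3051 × 2/3 × 112/113 = 2016

φ(3051) = 2016


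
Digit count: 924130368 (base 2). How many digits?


924130368 in base 2 = 110111000101010001110001000000
Number of digits = 30

30 digits (base 2)


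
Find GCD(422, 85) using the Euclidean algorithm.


422 = 4 * 85 + 82
85 = 1 * 82 + 3
82 = 27 * 3 + 1
3 = 3 * 1 + 0
GCD = 1


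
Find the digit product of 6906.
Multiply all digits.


6 × 9 × 0 × 6 = 0


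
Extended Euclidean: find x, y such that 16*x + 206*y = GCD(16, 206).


Tabular extended Euclidean (each row: r = 16*s + 206*t):
r=16, s=1, t=0
r=206, s=0, t=1
q=0: r=16, s=1, t=0   [16*(1) + 206*(0) = 16]
q=12: r=14, s=-12, t=1   [16*(-12) + 206*(1) = 14]
q=1: r=2, s=13, t=-1   [16*(13) + 206*(-1) = 2]
q=7: r=0, s=-103, t=8   [16*(-103) + 206*(8) = 0]
GCD = 2; from the row with r=2: x=13, y=-1
Check: 16*(13) + 206*(-1) = 208 - 206 = 2

GCD = 2, x = 13, y = -1


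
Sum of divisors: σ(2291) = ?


Divisors of 2291: 1, 29, 79, 2291
Sum = 1 + 29 + 79 + 2291 = 2400

σ(2291) = 2400


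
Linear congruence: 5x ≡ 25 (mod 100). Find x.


GCD(5, 100) = 5 divides 25
Divide: 1x ≡ 5 (mod 20)
x ≡ 5 (mod 20)


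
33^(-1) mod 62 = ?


Use the extended Euclidean algorithm on (62, 33); each row r = 62*s + 33*t:
r=62, s=1, t=0
r=33, s=0, t=1
q=1: r=29, s=1, t=-1   [62*(1) + 33*(-1) = 29]
q=1: r=4, s=-1, t=2   [62*(-1) + 33*(2) = 4]
q=7: r=1, s=8, t=-15   [62*(8) + 33*(-15) = 1]
q=4: r=0, s=-33, t=62   [62*(-33) + 33*(62) = 0]
GCD = 1 with t = -15, so 33*(-15) ≡ 1 (mod 62)
Inverse = -15 mod 62 = 47
Check: 33 * 47 = 1551 ≡ 1 (mod 62)

33^(-1) ≡ 47 (mod 62)


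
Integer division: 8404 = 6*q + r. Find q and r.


8404 = 6 * 1400 + 4
Check: 8400 + 4 = 8404

q = 1400, r = 4


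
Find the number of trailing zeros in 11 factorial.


floor(11/5) = 2
Total = 2

2 trailing zeros


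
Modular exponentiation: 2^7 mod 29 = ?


2^1 mod 29 = 2
2^2 mod 29 = 4
2^3 mod 29 = 8
2^4 mod 29 = 16
2^5 mod 29 = 3
2^6 mod 29 = 6
2^7 mod 29 = 12


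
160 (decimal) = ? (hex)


160 (base 10) = 160 (decimal)
160 (decimal) = A0 (base 16)


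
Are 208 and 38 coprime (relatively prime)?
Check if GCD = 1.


Euclidean algorithm:
208 = 5 * 38 + 18
38 = 2 * 18 + 2
18 = 9 * 2 + 0
GCD(208, 38) = 2

No, not coprime (GCD = 2)


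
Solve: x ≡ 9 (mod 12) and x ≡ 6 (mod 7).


M = 12*7 = 84
M1 = M/12 = 7, M2 = M/7 = 12
M1^(-1) mod 12 = 7, M2^(-1) mod 7 = 3
x = 9*7*7 + 6*12*3 = 657
657 mod 84 = 69
Check: 69 mod 12 = 9 ✓, 69 mod 7 = 6 ✓

x ≡ 69 (mod 84)


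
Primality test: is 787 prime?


Check divisors up to sqrt(787) = 28.0535
No divisors found.
787 is prime.

Yes, 787 is prime


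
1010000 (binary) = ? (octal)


1010000 (base 2) = 80 (decimal)
80 (decimal) = 120 (base 8)


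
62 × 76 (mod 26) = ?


62 × 76 = 4712
4712 mod 26 = 6


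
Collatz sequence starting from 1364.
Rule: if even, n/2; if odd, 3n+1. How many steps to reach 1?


1364 → 682 → 341 → 1024 → 512 → 256 → 128 → 64 → 32 → 16 → 8 → 4 → 2 → 1
Total steps = 13

13 steps


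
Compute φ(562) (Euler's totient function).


562 = 2 × 281
Prime factors: 2, 281
φ(562) = 562 × (1-1/2) × (1-1/281)
= 562 × 1/2 × 280/281 = 280

φ(562) = 280


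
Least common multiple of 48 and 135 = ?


GCD(48, 135) = 3
LCM = 48*135/3 = 6480/3 = 2160

LCM = 2160


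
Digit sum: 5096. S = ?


5 + 0 + 9 + 6 = 20


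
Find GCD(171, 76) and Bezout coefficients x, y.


Tabular extended Euclidean (each row: r = 171*s + 76*t):
r=171, s=1, t=0
r=76, s=0, t=1
q=2: r=19, s=1, t=-2   [171*(1) + 76*(-2) = 19]
q=4: r=0, s=-4, t=9   [171*(-4) + 76*(9) = 0]
GCD = 19; from the row with r=19: x=1, y=-2
Check: 171*(1) + 76*(-2) = 171 - 152 = 19

GCD = 19, x = 1, y = -2


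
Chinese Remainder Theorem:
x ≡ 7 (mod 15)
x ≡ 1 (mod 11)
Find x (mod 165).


M = 15*11 = 165
M1 = M/15 = 11, M2 = M/11 = 15
M1^(-1) mod 15 = 11, M2^(-1) mod 11 = 3
x = 7*11*11 + 1*15*3 = 892
892 mod 165 = 67
Check: 67 mod 15 = 7 ✓, 67 mod 11 = 1 ✓

x ≡ 67 (mod 165)


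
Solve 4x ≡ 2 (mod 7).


GCD(4, 7) = 1, unique solution
a^(-1) mod 7 = 2
x = 2 * 2 mod 7 = 4

x ≡ 4 (mod 7)


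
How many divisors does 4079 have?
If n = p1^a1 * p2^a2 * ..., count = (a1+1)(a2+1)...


4079 = 4079^1
d(4079) = (1+1) = 2

2 divisors


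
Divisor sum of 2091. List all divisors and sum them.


Divisors of 2091: 1, 3, 17, 41, 51, 123, 697, 2091
Sum = 1 + 3 + 17 + 41 + 51 + 123 + 697 + 2091 = 3024

σ(2091) = 3024


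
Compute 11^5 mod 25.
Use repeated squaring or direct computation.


11^1 mod 25 = 11
11^2 mod 25 = 21
11^3 mod 25 = 6
11^4 mod 25 = 16
11^5 mod 25 = 1


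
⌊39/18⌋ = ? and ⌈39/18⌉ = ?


39/18 = 2.1667
floor = 2
ceil = 3

floor = 2, ceil = 3


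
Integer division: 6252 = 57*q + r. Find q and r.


6252 = 57 * 109 + 39
Check: 6213 + 39 = 6252

q = 109, r = 39


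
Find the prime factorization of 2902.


2902 / 2 = 1451
1451 / 1451 = 1
2902 = 2 × 1451


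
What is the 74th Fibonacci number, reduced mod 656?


F(k) mod 656 for k=1..74:
1, 1, 2, 3, 5, 8, 13, 21, 34, 55, 89, 144, 233, 377, 610, 331, 285, 616, 245, 205, 450, 655, 449, 448, 241, 33, 274, 307, 581, 232, 157, 389, 546, 279, 169, 448, 617, 409, 370, 123, 493, 616, 453, 413, 210, 623, 177, 144, 321, 465, 130, 595, 69, 8, 77, 85, 162, 247, 409, 0, 409, 409, 162, 571, 77, 648, 69, 61, 130, 191, 321, 512, 177, 33
F(74) mod 656 = 33


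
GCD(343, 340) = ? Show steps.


343 = 1 * 340 + 3
340 = 113 * 3 + 1
3 = 3 * 1 + 0
GCD = 1


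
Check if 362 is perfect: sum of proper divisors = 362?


Proper divisors of 362: 1, 2, 181
Sum = 1 + 2 + 181 = 184

No, 362 is not perfect (184 ≠ 362)


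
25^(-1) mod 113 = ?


Use the extended Euclidean algorithm on (113, 25); each row r = 113*s + 25*t:
r=113, s=1, t=0
r=25, s=0, t=1
q=4: r=13, s=1, t=-4   [113*(1) + 25*(-4) = 13]
q=1: r=12, s=-1, t=5   [113*(-1) + 25*(5) = 12]
q=1: r=1, s=2, t=-9   [113*(2) + 25*(-9) = 1]
q=12: r=0, s=-25, t=113   [113*(-25) + 25*(113) = 0]
GCD = 1 with t = -9, so 25*(-9) ≡ 1 (mod 113)
Inverse = -9 mod 113 = 104
Check: 25 * 104 = 2600 ≡ 1 (mod 113)

25^(-1) ≡ 104 (mod 113)


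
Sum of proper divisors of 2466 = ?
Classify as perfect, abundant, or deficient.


Proper divisors: 1, 2, 3, 6, 9, 18, 137, 274, 411, 822, 1233
Sum = 1 + 2 + 3 + 6 + 9 + 18 + 137 + 274 + 411 + 822 + 1233 = 2916
2916 > 2466 → abundant

s(2466) = 2916 (abundant)


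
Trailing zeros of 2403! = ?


floor(2403/5) = 480
floor(2403/25) = 96
floor(2403/125) = 19
floor(2403/625) = 3
Total = 598

598 trailing zeros


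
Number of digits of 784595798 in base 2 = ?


784595798 in base 2 = 101110110000111111101101010110
Number of digits = 30

30 digits (base 2)


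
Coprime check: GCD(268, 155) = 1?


Euclidean algorithm:
268 = 1 * 155 + 113
155 = 1 * 113 + 42
113 = 2 * 42 + 29
42 = 1 * 29 + 13
29 = 2 * 13 + 3
13 = 4 * 3 + 1
3 = 3 * 1 + 0
GCD(268, 155) = 1

Yes, coprime (GCD = 1)


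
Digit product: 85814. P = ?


8 × 5 × 8 × 1 × 4 = 1280


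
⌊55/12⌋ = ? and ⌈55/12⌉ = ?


55/12 = 4.5833
floor = 4
ceil = 5

floor = 4, ceil = 5


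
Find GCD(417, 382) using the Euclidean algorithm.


417 = 1 * 382 + 35
382 = 10 * 35 + 32
35 = 1 * 32 + 3
32 = 10 * 3 + 2
3 = 1 * 2 + 1
2 = 2 * 1 + 0
GCD = 1


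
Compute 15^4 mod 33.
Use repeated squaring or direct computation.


15^1 mod 33 = 15
15^2 mod 33 = 27
15^3 mod 33 = 9
15^4 mod 33 = 3


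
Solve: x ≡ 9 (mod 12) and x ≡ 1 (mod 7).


M = 12*7 = 84
M1 = M/12 = 7, M2 = M/7 = 12
M1^(-1) mod 12 = 7, M2^(-1) mod 7 = 3
x = 9*7*7 + 1*12*3 = 477
477 mod 84 = 57
Check: 57 mod 12 = 9 ✓, 57 mod 7 = 1 ✓

x ≡ 57 (mod 84)


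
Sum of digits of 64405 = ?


6 + 4 + 4 + 0 + 5 = 19


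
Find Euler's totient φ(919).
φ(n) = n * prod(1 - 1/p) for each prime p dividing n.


919 = 919
Prime factors: 919
φ(919) = 919 × (1-1/919)
= 919 × 918/919 = 918

φ(919) = 918


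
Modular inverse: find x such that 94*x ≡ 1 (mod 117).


Use the extended Euclidean algorithm on (117, 94); each row r = 117*s + 94*t:
r=117, s=1, t=0
r=94, s=0, t=1
q=1: r=23, s=1, t=-1   [117*(1) + 94*(-1) = 23]
q=4: r=2, s=-4, t=5   [117*(-4) + 94*(5) = 2]
q=11: r=1, s=45, t=-56   [117*(45) + 94*(-56) = 1]
q=2: r=0, s=-94, t=117   [117*(-94) + 94*(117) = 0]
GCD = 1 with t = -56, so 94*(-56) ≡ 1 (mod 117)
Inverse = -56 mod 117 = 61
Check: 94 * 61 = 5734 ≡ 1 (mod 117)

94^(-1) ≡ 61 (mod 117)


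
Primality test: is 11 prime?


Check divisors up to sqrt(11) = 3.3166
No divisors found.
11 is prime.

Yes, 11 is prime


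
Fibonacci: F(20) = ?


Sequence: 1, 1, 2, 3, 5, 8, 13, 21, 34, 55, 89, 144, 233, 377, 610, 987, 1597, 2584, 4181, 6765
F(20) = 6765


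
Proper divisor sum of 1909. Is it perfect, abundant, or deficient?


Proper divisors: 1, 23, 83
Sum = 1 + 23 + 83 = 107
107 < 1909 → deficient

s(1909) = 107 (deficient)


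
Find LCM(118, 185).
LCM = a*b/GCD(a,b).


GCD(118, 185) = 1
LCM = 118*185/1 = 21830/1 = 21830

LCM = 21830


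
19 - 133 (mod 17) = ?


19 - 133 = -114
-114 mod 17 = 5


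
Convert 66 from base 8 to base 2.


66 (base 8) = 54 (decimal)
54 (decimal) = 110110 (base 2)


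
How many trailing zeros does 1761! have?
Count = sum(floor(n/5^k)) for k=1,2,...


floor(1761/5) = 352
floor(1761/25) = 70
floor(1761/125) = 14
floor(1761/625) = 2
Total = 438

438 trailing zeros


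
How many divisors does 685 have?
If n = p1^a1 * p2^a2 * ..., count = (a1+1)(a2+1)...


685 = 5^1 × 137^1
d(685) = (1+1) × (1+1) = 4

4 divisors


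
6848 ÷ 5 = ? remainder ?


6848 = 5 * 1369 + 3
Check: 6845 + 3 = 6848

q = 1369, r = 3


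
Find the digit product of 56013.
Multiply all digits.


5 × 6 × 0 × 1 × 3 = 0


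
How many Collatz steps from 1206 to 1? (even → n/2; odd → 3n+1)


1206 → 603 → 1810 → 905 → 2716 → 1358 → 679 → 2038 → 1019 → 3058 → 1529 → 4588 → 2294 → 1147 → 3442 → 1721 → 5164 → 2582 → 1291 → 3874 → 1937 → 5812 → 2906 → 1453 → 4360 → 2180 → 1090 → 545 → 1636 → 818 → 409 → 1228 → 614 → 307 → 922 → 461 → 1384 → 692 → 346 → 173 → 520 → 260 → 130 → 65 → 196 → 98 → 49 → 148 → 74 → 37 → 112 → 56 → 28 → 14 → 7 → 22 → 11 → 34 → 17 → 52 → 26 → 13 → 40 → 20 → 10 → 5 → 16 → 8 → 4 → 2 → 1
Total steps = 70

70 steps


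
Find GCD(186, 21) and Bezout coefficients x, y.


Tabular extended Euclidean (each row: r = 186*s + 21*t):
r=186, s=1, t=0
r=21, s=0, t=1
q=8: r=18, s=1, t=-8   [186*(1) + 21*(-8) = 18]
q=1: r=3, s=-1, t=9   [186*(-1) + 21*(9) = 3]
q=6: r=0, s=7, t=-62   [186*(7) + 21*(-62) = 0]
GCD = 3; from the row with r=3: x=-1, y=9
Check: 186*(-1) + 21*(9) = -186 + 189 = 3

GCD = 3, x = -1, y = 9


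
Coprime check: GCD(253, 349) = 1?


Euclidean algorithm:
349 = 1 * 253 + 96
253 = 2 * 96 + 61
96 = 1 * 61 + 35
61 = 1 * 35 + 26
35 = 1 * 26 + 9
26 = 2 * 9 + 8
9 = 1 * 8 + 1
8 = 8 * 1 + 0
GCD(253, 349) = 1

Yes, coprime (GCD = 1)


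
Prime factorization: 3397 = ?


3397 / 43 = 79
79 / 79 = 1
3397 = 43 × 79


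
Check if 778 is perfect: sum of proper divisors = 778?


Proper divisors of 778: 1, 2, 389
Sum = 1 + 2 + 389 = 392

No, 778 is not perfect (392 ≠ 778)


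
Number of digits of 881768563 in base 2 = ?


881768563 in base 2 = 110100100011101011100001110011
Number of digits = 30

30 digits (base 2)


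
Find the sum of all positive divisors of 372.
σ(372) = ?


Divisors of 372: 1, 2, 3, 4, 6, 12, 31, 62, 93, 124, 186, 372
Sum = 1 + 2 + 3 + 4 + 6 + 12 + 31 + 62 + 93 + 124 + 186 + 372 = 896

σ(372) = 896


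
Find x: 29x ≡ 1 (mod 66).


GCD(29, 66) = 1, unique solution
a^(-1) mod 66 = 41
x = 41 * 1 mod 66 = 41

x ≡ 41 (mod 66)


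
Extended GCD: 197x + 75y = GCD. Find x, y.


Tabular extended Euclidean (each row: r = 197*s + 75*t):
r=197, s=1, t=0
r=75, s=0, t=1
q=2: r=47, s=1, t=-2   [197*(1) + 75*(-2) = 47]
q=1: r=28, s=-1, t=3   [197*(-1) + 75*(3) = 28]
q=1: r=19, s=2, t=-5   [197*(2) + 75*(-5) = 19]
q=1: r=9, s=-3, t=8   [197*(-3) + 75*(8) = 9]
q=2: r=1, s=8, t=-21   [197*(8) + 75*(-21) = 1]
q=9: r=0, s=-75, t=197   [197*(-75) + 75*(197) = 0]
GCD = 1; from the row with r=1: x=8, y=-21
Check: 197*(8) + 75*(-21) = 1576 - 1575 = 1

GCD = 1, x = 8, y = -21


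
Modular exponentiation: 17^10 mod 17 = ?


17^1 mod 17 = 0
17^2 mod 17 = 0
17^3 mod 17 = 0
17^4 mod 17 = 0
17^5 mod 17 = 0
17^6 mod 17 = 0
17^7 mod 17 = 0
17^8 mod 17 = 0
17^9 mod 17 = 0
17^10 mod 17 = 0


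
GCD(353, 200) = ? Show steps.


353 = 1 * 200 + 153
200 = 1 * 153 + 47
153 = 3 * 47 + 12
47 = 3 * 12 + 11
12 = 1 * 11 + 1
11 = 11 * 1 + 0
GCD = 1


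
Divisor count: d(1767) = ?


1767 = 3^1 × 19^1 × 31^1
d(1767) = (1+1) × (1+1) × (1+1) = 8

8 divisors


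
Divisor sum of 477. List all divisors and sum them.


Divisors of 477: 1, 3, 9, 53, 159, 477
Sum = 1 + 3 + 9 + 53 + 159 + 477 = 702

σ(477) = 702


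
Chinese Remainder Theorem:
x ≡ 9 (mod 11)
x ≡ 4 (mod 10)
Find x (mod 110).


M = 11*10 = 110
M1 = M/11 = 10, M2 = M/10 = 11
M1^(-1) mod 11 = 10, M2^(-1) mod 10 = 1
x = 9*10*10 + 4*11*1 = 944
944 mod 110 = 64
Check: 64 mod 11 = 9 ✓, 64 mod 10 = 4 ✓

x ≡ 64 (mod 110)


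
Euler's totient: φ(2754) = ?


2754 = 2 × 3^4 × 17
Prime factors: 2, 3, 17
φ(2754) = 2754 × (1-1/2) × (1-1/3) × (1-1/17)
= 2754 × 1/2 × 2/3 × 16/17 = 864

φ(2754) = 864


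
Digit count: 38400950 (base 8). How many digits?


38400950 in base 8 = 222371666
Number of digits = 9

9 digits (base 8)


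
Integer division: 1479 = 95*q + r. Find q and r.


1479 = 95 * 15 + 54
Check: 1425 + 54 = 1479

q = 15, r = 54


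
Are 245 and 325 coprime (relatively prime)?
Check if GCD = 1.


Euclidean algorithm:
325 = 1 * 245 + 80
245 = 3 * 80 + 5
80 = 16 * 5 + 0
GCD(245, 325) = 5

No, not coprime (GCD = 5)


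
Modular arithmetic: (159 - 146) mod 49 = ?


159 - 146 = 13
13 mod 49 = 13


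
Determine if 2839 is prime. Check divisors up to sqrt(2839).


2839 / 17 = 167 (exact division)
2839 is NOT prime.

No, 2839 is not prime


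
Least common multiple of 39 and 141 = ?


GCD(39, 141) = 3
LCM = 39*141/3 = 5499/3 = 1833

LCM = 1833


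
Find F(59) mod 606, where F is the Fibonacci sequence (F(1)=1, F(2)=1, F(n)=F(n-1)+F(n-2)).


F(k) mod 606 for k=1..59:
1, 1, 2, 3, 5, 8, 13, 21, 34, 55, 89, 144, 233, 377, 4, 381, 385, 160, 545, 99, 38, 137, 175, 312, 487, 193, 74, 267, 341, 2, 343, 345, 82, 427, 509, 330, 233, 563, 190, 147, 337, 484, 215, 93, 308, 401, 103, 504, 1, 505, 506, 405, 305, 104, 409, 513, 316, 223, 539
F(59) mod 606 = 539


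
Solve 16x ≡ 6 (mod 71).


GCD(16, 71) = 1, unique solution
a^(-1) mod 71 = 40
x = 40 * 6 mod 71 = 27

x ≡ 27 (mod 71)


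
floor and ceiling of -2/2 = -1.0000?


-2/2 = -1.0000
floor = -1
ceil = -1

floor = -1, ceil = -1


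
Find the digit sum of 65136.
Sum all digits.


6 + 5 + 1 + 3 + 6 = 21


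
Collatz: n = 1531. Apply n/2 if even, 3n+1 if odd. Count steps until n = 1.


1531 → 4594 → 2297 → 6892 → 3446 → 1723 → 5170 → 2585 → 7756 → 3878 → 1939 → 5818 → 2909 → 8728 → 4364 → 2182 → 1091 → 3274 → 1637 → 4912 → 2456 → 1228 → 614 → 307 → 922 → 461 → 1384 → 692 → 346 → 173 → 520 → 260 → 130 → 65 → 196 → 98 → 49 → 148 → 74 → 37 → 112 → 56 → 28 → 14 → 7 → 22 → 11 → 34 → 17 → 52 → 26 → 13 → 40 → 20 → 10 → 5 → 16 → 8 → 4 → 2 → 1
Total steps = 60

60 steps
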